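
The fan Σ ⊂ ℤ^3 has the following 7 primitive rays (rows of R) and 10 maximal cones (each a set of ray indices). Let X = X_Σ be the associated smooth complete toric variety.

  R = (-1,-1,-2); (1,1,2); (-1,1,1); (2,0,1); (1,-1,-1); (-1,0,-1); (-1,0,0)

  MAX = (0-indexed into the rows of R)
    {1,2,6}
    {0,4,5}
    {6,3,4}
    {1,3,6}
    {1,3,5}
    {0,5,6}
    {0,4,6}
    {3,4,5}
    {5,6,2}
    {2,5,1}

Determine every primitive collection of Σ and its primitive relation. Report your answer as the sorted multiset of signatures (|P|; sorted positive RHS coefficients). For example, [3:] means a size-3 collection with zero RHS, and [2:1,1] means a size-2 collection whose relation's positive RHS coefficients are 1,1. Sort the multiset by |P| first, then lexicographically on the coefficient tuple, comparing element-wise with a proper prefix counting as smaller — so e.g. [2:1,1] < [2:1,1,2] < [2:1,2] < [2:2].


9 minimal non-faces of Δ(Σ) (on 7 rays):

  {0,1}:  v_{0} + v_{1} = 0 — sig = [2:]
  {2,4}:  v_{2} + v_{4} = 0 — sig = [2:]
  {0,3}:  v_{0} + v_{3} = v_{4} — sig = [2:1]
  {1,4}:  v_{1} + v_{4} = v_{3} — sig = [2:1]
  {2,3}:  v_{2} + v_{3} = v_{1} — sig = [2:1]
  {0,2}:  v_{0} + v_{2} = v_{5} + v_{6} — sig = [2:1,1]
  {3,5,6}:  v_{3} + v_{5} + v_{6} = 0 — sig = [3:]
  {1,5,6}:  v_{1} + v_{5} + v_{6} = v_{2} — sig = [3:1]
  {4,5,6}:  v_{4} + v_{5} + v_{6} = v_{0} — sig = [3:1]

so the primitive-relation signature multiset is
{ [2:] ×2,  [2:1] ×3,  [2:1,1],  [3:],  [3:1] ×2 }


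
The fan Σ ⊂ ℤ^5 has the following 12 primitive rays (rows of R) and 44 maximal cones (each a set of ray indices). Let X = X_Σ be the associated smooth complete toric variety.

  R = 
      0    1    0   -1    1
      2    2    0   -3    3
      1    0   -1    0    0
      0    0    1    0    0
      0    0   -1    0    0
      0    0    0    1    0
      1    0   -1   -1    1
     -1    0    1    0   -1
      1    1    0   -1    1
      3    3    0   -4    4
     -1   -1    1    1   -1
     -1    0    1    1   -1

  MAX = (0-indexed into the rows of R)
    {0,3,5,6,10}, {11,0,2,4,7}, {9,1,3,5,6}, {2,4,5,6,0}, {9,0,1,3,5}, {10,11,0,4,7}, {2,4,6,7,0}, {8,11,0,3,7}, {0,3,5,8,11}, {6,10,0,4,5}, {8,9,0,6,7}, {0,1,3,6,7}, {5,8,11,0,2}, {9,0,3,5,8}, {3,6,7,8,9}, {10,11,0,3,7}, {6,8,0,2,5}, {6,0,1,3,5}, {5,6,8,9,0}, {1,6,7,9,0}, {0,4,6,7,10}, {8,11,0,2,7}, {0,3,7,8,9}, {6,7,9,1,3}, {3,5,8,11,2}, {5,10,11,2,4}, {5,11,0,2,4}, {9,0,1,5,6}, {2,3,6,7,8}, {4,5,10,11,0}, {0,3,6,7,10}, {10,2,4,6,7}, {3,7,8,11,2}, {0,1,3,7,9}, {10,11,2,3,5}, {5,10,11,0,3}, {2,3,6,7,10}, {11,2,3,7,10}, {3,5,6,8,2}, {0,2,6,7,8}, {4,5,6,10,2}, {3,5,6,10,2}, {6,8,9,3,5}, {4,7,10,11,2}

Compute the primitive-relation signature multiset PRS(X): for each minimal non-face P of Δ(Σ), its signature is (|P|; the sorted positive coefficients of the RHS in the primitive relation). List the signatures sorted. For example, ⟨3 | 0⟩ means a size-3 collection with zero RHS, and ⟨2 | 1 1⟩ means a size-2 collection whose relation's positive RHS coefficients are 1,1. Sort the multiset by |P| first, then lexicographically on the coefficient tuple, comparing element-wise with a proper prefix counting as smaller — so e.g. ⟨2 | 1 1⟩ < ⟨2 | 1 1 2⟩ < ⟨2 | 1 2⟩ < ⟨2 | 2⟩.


Σ has 18 primitive collections:

  {3,4}:  v_{3} + v_{4} = 0 — sig = ⟨2 | 0⟩
  {6,11}:  v_{6} + v_{11} = 0 — sig = ⟨2 | 0⟩
  {1,8}:  v_{1} + v_{8} = v_{9} — sig = ⟨2 | 1⟩
  {5,7}:  v_{5} + v_{7} = v_{11} — sig = ⟨2 | 1⟩
  {8,10}:  v_{8} + v_{10} = v_{3} — sig = ⟨2 | 1⟩
  {4,8}:  v_{4} + v_{8} = v_{0} + v_{2} — sig = ⟨2 | 1 1⟩
  {9,10}:  v_{9} + v_{10} = v_{1} + v_{3} — sig = ⟨2 | 1 1⟩
  {1,4}:  v_{1} + v_{4} = v_{0} + v_{6} + v_{8} — sig = ⟨2 | 1 1 1⟩
  {1,11}:  v_{1} + v_{11} = v_{0} + v_{3} + v_{8} — sig = ⟨2 | 1 1 1⟩
  {1,10}:  v_{1} + v_{10} = v_{0} + 2·v_{3} + v_{6} — sig = ⟨2 | 1 1 2⟩
  {4,9}:  v_{4} + v_{9} = v_{0} + v_{6} + 2·v_{8} — sig = ⟨2 | 1 1 2⟩
  {9,11}:  v_{9} + v_{11} = v_{0} + v_{3} + 2·v_{8} — sig = ⟨2 | 1 1 2⟩
  {1,2}:  v_{1} + v_{2} = v_{6} + 2·v_{8} — sig = ⟨2 | 1 2⟩
  {2,9}:  v_{2} + v_{9} = v_{6} + 3·v_{8} — sig = ⟨2 | 1 3⟩
  {0,2,10}:  v_{0} + v_{2} + v_{10} = 0 — sig = ⟨3 | 0⟩
  {0,2,3}:  v_{0} + v_{2} + v_{3} = v_{8} — sig = ⟨3 | 1⟩
  {0,3,6,8}:  v_{0} + v_{3} + v_{6} + v_{8} = v_{1} — sig = ⟨4 | 1⟩
  {0,3,6,9}:  v_{0} + v_{3} + v_{6} + v_{9} = 2·v_{1} — sig = ⟨4 | 2⟩

Sorted signature multiset PRS(X):
{ ⟨2 | 0⟩ ×2,  ⟨2 | 1⟩ ×3,  ⟨2 | 1 1⟩ ×2,  ⟨2 | 1 1 1⟩ ×2,  ⟨2 | 1 1 2⟩ ×3,  ⟨2 | 1 2⟩,  ⟨2 | 1 3⟩,  ⟨3 | 0⟩,  ⟨3 | 1⟩,  ⟨4 | 1⟩,  ⟨4 | 2⟩ }


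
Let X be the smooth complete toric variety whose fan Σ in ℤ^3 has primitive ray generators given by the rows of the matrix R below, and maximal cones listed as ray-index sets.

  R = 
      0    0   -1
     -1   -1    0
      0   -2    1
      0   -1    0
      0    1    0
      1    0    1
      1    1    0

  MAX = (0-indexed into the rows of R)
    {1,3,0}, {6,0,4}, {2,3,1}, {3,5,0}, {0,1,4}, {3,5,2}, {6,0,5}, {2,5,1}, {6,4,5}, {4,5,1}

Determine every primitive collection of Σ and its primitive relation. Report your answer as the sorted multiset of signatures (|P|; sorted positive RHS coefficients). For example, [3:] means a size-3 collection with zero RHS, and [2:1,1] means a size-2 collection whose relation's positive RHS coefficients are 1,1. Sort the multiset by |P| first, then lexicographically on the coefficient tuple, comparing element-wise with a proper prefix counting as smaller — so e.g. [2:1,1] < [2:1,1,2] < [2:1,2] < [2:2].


Δ(Σ) — 7 vertices, 9 min non-faces:

  • {1,6}:  v_{1} + v_{6} = 0  →  sig = [2:]
  • {3,4}:  v_{3} + v_{4} = 0  →  sig = [2:]
  • {2,4}:  v_{2} + v_{4} = v_{1} + v_{5}  →  sig = [2:1,1]
  • {2,6}:  v_{2} + v_{6} = v_{3} + v_{5}  →  sig = [2:1,1]
  • {3,6}:  v_{3} + v_{6} = v_{0} + v_{5}  →  sig = [2:1,1]
  • {0,2}:  v_{0} + v_{2} = 2·v_{3}  →  sig = [2:2]
  • {0,1,5}:  v_{0} + v_{1} + v_{5} = v_{3}  →  sig = [3:1]
  • {0,4,5}:  v_{0} + v_{4} + v_{5} = v_{6}  →  sig = [3:1]
  • {1,3,5}:  v_{1} + v_{3} + v_{5} = v_{2}  →  sig = [3:1]

Sorted signature multiset PRS(X):
[[2:], [2:], [2:1,1], [2:1,1], [2:1,1], [2:2], [3:1], [3:1], [3:1]]


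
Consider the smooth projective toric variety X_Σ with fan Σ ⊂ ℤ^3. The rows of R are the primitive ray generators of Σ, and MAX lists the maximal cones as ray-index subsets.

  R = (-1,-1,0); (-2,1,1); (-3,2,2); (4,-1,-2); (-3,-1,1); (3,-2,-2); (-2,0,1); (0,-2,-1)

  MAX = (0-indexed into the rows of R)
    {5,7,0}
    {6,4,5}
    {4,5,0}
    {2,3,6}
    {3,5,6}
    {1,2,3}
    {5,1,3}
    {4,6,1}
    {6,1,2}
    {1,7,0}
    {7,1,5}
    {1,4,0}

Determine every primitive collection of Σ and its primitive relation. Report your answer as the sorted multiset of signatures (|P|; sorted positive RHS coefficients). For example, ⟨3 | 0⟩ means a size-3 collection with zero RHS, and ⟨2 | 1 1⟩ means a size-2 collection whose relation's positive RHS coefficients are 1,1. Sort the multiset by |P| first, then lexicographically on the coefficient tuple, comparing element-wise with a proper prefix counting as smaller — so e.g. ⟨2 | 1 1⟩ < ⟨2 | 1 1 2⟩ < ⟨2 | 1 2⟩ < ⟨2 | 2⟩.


Σ has 14 primitive collections:

  {2,5}:  v_{2} + v_{5} = 0  so sig = ⟨2 | 0⟩
  {0,3}:  v_{0} + v_{3} = v_{5}  so sig = ⟨2 | 1⟩
  {0,6}:  v_{0} + v_{6} = v_{4}  so sig = ⟨2 | 1⟩
  {0,2}:  v_{0} + v_{2} = v_{1} + v_{6}  so sig = ⟨2 | 1 1⟩
  {2,7}:  v_{2} + v_{7} = v_{0} + v_{1}  so sig = ⟨2 | 1 1⟩
  {3,4}:  v_{3} + v_{4} = v_{5} + v_{6}  so sig = ⟨2 | 1 1⟩
  {2,4}:  v_{2} + v_{4} = v_{1} + 2·v_{6}  so sig = ⟨2 | 1 2⟩
  {3,7}:  v_{3} + v_{7} = v_{1} + 2·v_{5}  so sig = ⟨2 | 1 2⟩
  {6,7}:  v_{6} + v_{7} = 2·v_{0}  so sig = ⟨2 | 2⟩
  {4,7}:  v_{4} + v_{7} = 3·v_{0}  so sig = ⟨2 | 3⟩
  {1,3,6}:  v_{1} + v_{3} + v_{6} = 0  so sig = ⟨3 | 0⟩
  {0,1,5}:  v_{0} + v_{1} + v_{5} = v_{7}  so sig = ⟨3 | 1⟩
  {1,5,6}:  v_{1} + v_{5} + v_{6} = v_{0}  so sig = ⟨3 | 1⟩
  {1,4,5}:  v_{1} + v_{4} + v_{5} = 2·v_{0}  so sig = ⟨3 | 2⟩

Hence PRS(X_Σ) =
[⟨2 | 0⟩, ⟨2 | 1⟩, ⟨2 | 1⟩, ⟨2 | 1 1⟩, ⟨2 | 1 1⟩, ⟨2 | 1 1⟩, ⟨2 | 1 2⟩, ⟨2 | 1 2⟩, ⟨2 | 2⟩, ⟨2 | 3⟩, ⟨3 | 0⟩, ⟨3 | 1⟩, ⟨3 | 1⟩, ⟨3 | 2⟩]


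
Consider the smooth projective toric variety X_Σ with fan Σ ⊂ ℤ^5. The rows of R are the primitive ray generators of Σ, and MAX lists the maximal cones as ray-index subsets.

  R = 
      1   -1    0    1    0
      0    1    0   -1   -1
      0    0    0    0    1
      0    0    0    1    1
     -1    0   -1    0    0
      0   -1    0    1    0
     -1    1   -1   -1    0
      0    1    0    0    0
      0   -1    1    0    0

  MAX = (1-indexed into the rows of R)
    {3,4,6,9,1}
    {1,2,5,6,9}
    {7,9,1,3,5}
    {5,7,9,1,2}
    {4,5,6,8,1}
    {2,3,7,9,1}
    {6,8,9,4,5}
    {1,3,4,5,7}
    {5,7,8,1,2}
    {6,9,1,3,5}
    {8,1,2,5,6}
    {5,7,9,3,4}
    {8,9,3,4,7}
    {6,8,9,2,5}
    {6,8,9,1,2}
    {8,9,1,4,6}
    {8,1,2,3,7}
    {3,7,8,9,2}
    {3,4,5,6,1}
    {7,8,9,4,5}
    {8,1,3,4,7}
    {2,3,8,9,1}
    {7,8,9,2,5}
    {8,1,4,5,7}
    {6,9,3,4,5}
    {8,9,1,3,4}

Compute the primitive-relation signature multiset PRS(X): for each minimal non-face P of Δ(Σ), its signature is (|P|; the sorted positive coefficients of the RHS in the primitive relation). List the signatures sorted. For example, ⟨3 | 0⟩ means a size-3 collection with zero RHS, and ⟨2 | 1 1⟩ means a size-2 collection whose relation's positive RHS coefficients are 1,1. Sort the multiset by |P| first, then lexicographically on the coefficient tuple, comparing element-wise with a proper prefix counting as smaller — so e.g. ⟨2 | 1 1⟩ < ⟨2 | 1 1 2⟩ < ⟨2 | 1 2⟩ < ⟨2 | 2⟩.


The 10 primitive collections of Σ (r=9, n=5):

  P={2,4}:  v_{2} + v_{4} = v_{8}  →  sig = ⟨2 | 1⟩
  P={6,7}:  v_{6} + v_{7} = v_{5}  →  sig = ⟨2 | 1⟩
  P={2,3,6}:  v_{2} + v_{3} + v_{6} = 0  →  sig = ⟨3 | 0⟩
  P={2,3,5}:  v_{2} + v_{3} + v_{5} = v_{7}  →  sig = ⟨3 | 1⟩
  P={3,6,8}:  v_{3} + v_{6} + v_{8} = v_{4}  →  sig = ⟨3 | 1⟩
  P={3,5,8}:  v_{3} + v_{5} + v_{8} = v_{4} + v_{7}  →  sig = ⟨3 | 1 1⟩
  P={1,7,8,9}:  v_{1} + v_{7} + v_{8} + v_{9} = 0  →  sig = ⟨4 | 0⟩
  P={1,5,8,9}:  v_{1} + v_{5} + v_{8} + v_{9} = v_{6}  →  sig = ⟨4 | 1⟩
  P={1,4,7,9}:  v_{1} + v_{4} + v_{7} + v_{9} = v_{3} + v_{6}  →  sig = ⟨4 | 1 1⟩
  P={1,4,5,9}:  v_{1} + v_{4} + v_{5} + v_{9} = v_{3} + 2·v_{6}  →  sig = ⟨4 | 1 2⟩

Sorted signature multiset PRS(X):
[⟨2 | 1⟩, ⟨2 | 1⟩, ⟨3 | 0⟩, ⟨3 | 1⟩, ⟨3 | 1⟩, ⟨3 | 1 1⟩, ⟨4 | 0⟩, ⟨4 | 1⟩, ⟨4 | 1 1⟩, ⟨4 | 1 2⟩]


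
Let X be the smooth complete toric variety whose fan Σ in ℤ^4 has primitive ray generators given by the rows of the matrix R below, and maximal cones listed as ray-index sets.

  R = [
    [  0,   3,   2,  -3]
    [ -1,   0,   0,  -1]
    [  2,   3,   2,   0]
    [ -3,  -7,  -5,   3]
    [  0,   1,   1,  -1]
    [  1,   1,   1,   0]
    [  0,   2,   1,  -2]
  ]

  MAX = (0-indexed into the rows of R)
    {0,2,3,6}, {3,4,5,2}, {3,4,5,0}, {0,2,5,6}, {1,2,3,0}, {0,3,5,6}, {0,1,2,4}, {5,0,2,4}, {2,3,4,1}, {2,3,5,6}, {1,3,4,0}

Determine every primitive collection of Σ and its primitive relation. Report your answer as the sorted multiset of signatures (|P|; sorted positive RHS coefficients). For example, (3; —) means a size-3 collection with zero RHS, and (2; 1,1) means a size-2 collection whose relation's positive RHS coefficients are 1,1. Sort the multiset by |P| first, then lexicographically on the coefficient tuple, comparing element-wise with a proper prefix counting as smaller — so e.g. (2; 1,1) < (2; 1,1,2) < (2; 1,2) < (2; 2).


Δ(Σ) — 7 vertices, 5 min non-faces:

  P = {1,5}:  v_{1} + v_{5} = v_{4}  ⇒ sig = (2; 1)
  P = {4,6}:  v_{4} + v_{6} = v_{0}  ⇒ sig = (2; 1)
  P = {1,6}:  v_{1} + v_{6} = 2·v_{0} + v_{2} + v_{3}  ⇒ sig = (2; 1,1,2)
  P = {0,2,3,5}:  v_{0} + v_{2} + v_{3} + v_{5} = 0  ⇒ sig = (4; —)
  P = {0,2,3,4}:  v_{0} + v_{2} + v_{3} + v_{4} = v_{1}  ⇒ sig = (4; 1)

so the primitive-relation signature multiset is
    (2; 1)
    (2; 1)
    (2; 1,1,2)
    (4; —)
    (4; 1)


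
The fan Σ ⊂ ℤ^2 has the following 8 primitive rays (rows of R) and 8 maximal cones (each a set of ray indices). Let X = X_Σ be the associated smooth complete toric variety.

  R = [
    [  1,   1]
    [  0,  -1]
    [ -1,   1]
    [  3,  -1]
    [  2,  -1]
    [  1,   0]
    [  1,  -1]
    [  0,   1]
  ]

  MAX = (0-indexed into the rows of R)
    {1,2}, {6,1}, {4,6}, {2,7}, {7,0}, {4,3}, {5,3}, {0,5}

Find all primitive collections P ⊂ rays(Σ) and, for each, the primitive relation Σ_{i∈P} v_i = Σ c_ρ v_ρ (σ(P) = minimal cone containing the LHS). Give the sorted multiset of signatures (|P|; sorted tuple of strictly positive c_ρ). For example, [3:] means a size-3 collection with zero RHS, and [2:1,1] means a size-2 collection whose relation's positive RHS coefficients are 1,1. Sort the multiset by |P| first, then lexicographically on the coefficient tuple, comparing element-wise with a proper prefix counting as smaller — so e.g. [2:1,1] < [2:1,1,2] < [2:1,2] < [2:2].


20 minimal non-faces of Δ(Σ) (on 8 rays):

  {1,7}:  v_{1} + v_{7} = 0  →  sig = [2:]
  {2,6}:  v_{2} + v_{6} = 0  →  sig = [2:]
  {0,1}:  v_{0} + v_{1} = v_{5}  →  sig = [2:1]
  {1,5}:  v_{1} + v_{5} = v_{6}  →  sig = [2:1]
  {2,4}:  v_{2} + v_{4} = v_{5}  →  sig = [2:1]
  {2,5}:  v_{2} + v_{5} = v_{7}  →  sig = [2:1]
  {4,5}:  v_{4} + v_{5} = v_{3}  →  sig = [2:1]
  {5,6}:  v_{5} + v_{6} = v_{4}  →  sig = [2:1]
  {5,7}:  v_{5} + v_{7} = v_{0}  →  sig = [2:1]
  {6,7}:  v_{6} + v_{7} = v_{5}  →  sig = [2:1]
  {1,3}:  v_{1} + v_{3} = v_{4} + v_{6}  →  sig = [2:1,1]
  {0,2}:  v_{0} + v_{2} = 2·v_{7}  →  sig = [2:2]
  {0,6}:  v_{0} + v_{6} = 2·v_{5}  →  sig = [2:2]
  {1,4}:  v_{1} + v_{4} = 2·v_{6}  →  sig = [2:2]
  {2,3}:  v_{2} + v_{3} = 2·v_{5}  →  sig = [2:2]
  {3,6}:  v_{3} + v_{6} = 2·v_{4}  →  sig = [2:2]
  {4,7}:  v_{4} + v_{7} = 2·v_{5}  →  sig = [2:2]
  {0,4}:  v_{0} + v_{4} = 3·v_{5}  →  sig = [2:3]
  {3,7}:  v_{3} + v_{7} = 3·v_{5}  →  sig = [2:3]
  {0,3}:  v_{0} + v_{3} = 4·v_{5}  →  sig = [2:4]

Hence PRS(X_Σ) =
{ [2:] ×2,  [2:1] ×8,  [2:1,1],  [2:2] ×6,  [2:3] ×2,  [2:4] }


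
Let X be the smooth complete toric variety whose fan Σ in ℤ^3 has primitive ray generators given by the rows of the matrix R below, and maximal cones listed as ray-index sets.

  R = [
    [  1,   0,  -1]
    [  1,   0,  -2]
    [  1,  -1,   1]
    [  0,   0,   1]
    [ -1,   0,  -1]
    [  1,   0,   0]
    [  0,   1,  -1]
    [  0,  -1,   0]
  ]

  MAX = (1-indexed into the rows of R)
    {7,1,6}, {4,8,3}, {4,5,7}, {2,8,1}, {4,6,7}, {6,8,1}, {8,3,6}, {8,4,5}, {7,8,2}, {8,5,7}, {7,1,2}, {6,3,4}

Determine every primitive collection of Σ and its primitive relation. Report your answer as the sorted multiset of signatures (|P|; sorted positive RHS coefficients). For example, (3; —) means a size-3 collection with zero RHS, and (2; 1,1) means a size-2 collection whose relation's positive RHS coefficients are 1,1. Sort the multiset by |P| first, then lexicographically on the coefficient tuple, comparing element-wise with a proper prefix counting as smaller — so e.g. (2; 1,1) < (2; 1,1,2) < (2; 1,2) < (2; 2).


The 14 primitive collections of Σ (r=8, n=3):

  • {1,4}:  v_{1} + v_{4} = v_{6}  →  sig = (2; 1)
  • {2,4}:  v_{2} + v_{4} = v_{1}  →  sig = (2; 1)
  • {3,5}:  v_{3} + v_{5} = v_{8}  →  sig = (2; 1)
  • {3,7}:  v_{3} + v_{7} = v_{6}  →  sig = (2; 1)
  • {5,6}:  v_{5} + v_{6} = v_{7} + v_{8}  →  sig = (2; 1,1)
  • {2,3}:  v_{2} + v_{3} = v_{1} + v_{6} + v_{8}  →  sig = (2; 1,1,1)
  • {1,3}:  v_{1} + v_{3} = 2·v_{6} + v_{8}  →  sig = (2; 1,2)
  • {2,6}:  v_{2} + v_{6} = 2·v_{1}  →  sig = (2; 2)
  • {1,5}:  v_{1} + v_{5} = 2·v_{7} + 2·v_{8}  →  sig = (2; 2,2)
  • {2,5}:  v_{2} + v_{5} = 3·v_{7} + 3·v_{8}  →  sig = (2; 3,3)
  • {4,7,8}:  v_{4} + v_{7} + v_{8} = 0  →  sig = (3; —)
  • {1,7,8}:  v_{1} + v_{7} + v_{8} = v_{2}  →  sig = (3; 1)
  • {4,6,8}:  v_{4} + v_{6} + v_{8} = v_{3}  →  sig = (3; 1)
  • {6,7,8}:  v_{6} + v_{7} + v_{8} = v_{1}  →  sig = (3; 1)

Signatures (|P|; sorted positive RHS coefficients), sorted:
    |P|=2: 10 collections, coeffs (1), (1), (1), (1), (1,1), (1,1,1), (1,2), (2), (2,2), (3,3)
    |P|=3: 4 collections, coeffs (), (1), (1), (1)


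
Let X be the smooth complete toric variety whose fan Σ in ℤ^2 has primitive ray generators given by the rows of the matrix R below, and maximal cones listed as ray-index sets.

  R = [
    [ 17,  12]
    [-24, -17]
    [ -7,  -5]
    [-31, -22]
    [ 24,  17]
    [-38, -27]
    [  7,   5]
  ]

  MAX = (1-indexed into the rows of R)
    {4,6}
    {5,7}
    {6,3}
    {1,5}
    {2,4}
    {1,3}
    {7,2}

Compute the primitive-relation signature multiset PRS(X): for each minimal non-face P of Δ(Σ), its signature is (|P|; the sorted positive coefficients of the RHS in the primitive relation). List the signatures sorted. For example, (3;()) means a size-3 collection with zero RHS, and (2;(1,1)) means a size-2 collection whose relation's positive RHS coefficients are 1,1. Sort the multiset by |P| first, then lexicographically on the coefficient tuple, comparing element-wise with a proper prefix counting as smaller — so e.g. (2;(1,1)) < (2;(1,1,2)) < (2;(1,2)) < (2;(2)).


14 minimal non-faces of Δ(Σ) (on 7 rays):

  • {2,5}:  v_{2} + v_{5} = 0 — sig = (2;())
  • {3,7}:  v_{3} + v_{7} = 0 — sig = (2;())
  • {1,2}:  v_{1} + v_{2} = v_{3} — sig = (2;(1))
  • {1,7}:  v_{1} + v_{7} = v_{5} — sig = (2;(1))
  • {2,3}:  v_{2} + v_{3} = v_{4} — sig = (2;(1))
  • {3,4}:  v_{3} + v_{4} = v_{6} — sig = (2;(1))
  • {3,5}:  v_{3} + v_{5} = v_{1} — sig = (2;(1))
  • {4,5}:  v_{4} + v_{5} = v_{3} — sig = (2;(1))
  • {4,7}:  v_{4} + v_{7} = v_{2} — sig = (2;(1))
  • {6,7}:  v_{6} + v_{7} = v_{4} — sig = (2;(1))
  • {1,4}:  v_{1} + v_{4} = 2·v_{3} — sig = (2;(2))
  • {2,6}:  v_{2} + v_{6} = 2·v_{4} — sig = (2;(2))
  • {5,6}:  v_{5} + v_{6} = 2·v_{3} — sig = (2;(2))
  • {1,6}:  v_{1} + v_{6} = 3·v_{3} — sig = (2;(3))

Signatures (|P|; sorted positive RHS coefficients), sorted:
{ (2;()) ×2,  (2;(1)) ×8,  (2;(2)) ×3,  (2;(3)) }


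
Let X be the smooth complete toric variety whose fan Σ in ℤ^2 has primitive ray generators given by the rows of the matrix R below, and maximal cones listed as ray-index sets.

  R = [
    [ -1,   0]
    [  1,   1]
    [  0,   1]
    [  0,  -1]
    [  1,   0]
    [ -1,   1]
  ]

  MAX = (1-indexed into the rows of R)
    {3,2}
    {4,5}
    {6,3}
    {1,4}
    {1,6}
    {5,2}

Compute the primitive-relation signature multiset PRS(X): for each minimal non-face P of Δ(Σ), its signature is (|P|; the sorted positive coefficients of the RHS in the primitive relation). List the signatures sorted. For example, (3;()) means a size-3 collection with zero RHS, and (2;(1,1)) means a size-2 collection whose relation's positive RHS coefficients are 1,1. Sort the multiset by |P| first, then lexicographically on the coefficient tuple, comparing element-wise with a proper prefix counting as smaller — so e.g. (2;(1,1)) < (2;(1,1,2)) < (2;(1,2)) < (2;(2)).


9 minimal non-faces of Δ(Σ) (on 6 rays):

  {1,5}:  v_{1} + v_{5} = 0  ⇒ sig = (2;())
  {3,4}:  v_{3} + v_{4} = 0  ⇒ sig = (2;())
  {1,2}:  v_{1} + v_{2} = v_{3}  ⇒ sig = (2;(1))
  {1,3}:  v_{1} + v_{3} = v_{6}  ⇒ sig = (2;(1))
  {2,4}:  v_{2} + v_{4} = v_{5}  ⇒ sig = (2;(1))
  {3,5}:  v_{3} + v_{5} = v_{2}  ⇒ sig = (2;(1))
  {4,6}:  v_{4} + v_{6} = v_{1}  ⇒ sig = (2;(1))
  {5,6}:  v_{5} + v_{6} = v_{3}  ⇒ sig = (2;(1))
  {2,6}:  v_{2} + v_{6} = 2·v_{3}  ⇒ sig = (2;(2))

so the primitive-relation signature multiset is
    (2;())
    (2;())
    (2;(1))
    (2;(1))
    (2;(1))
    (2;(1))
    (2;(1))
    (2;(1))
    (2;(2))


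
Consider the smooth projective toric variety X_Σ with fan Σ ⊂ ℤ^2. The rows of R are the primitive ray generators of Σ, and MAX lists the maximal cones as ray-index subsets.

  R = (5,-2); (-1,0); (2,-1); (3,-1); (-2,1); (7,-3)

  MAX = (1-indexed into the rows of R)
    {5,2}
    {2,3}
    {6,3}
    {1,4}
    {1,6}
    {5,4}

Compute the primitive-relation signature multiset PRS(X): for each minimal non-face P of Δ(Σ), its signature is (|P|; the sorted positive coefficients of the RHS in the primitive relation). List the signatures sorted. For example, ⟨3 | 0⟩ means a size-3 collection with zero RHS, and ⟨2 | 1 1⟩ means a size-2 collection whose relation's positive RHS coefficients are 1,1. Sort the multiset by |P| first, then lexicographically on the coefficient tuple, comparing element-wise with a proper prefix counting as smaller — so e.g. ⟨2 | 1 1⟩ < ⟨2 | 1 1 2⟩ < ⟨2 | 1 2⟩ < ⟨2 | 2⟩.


9 minimal non-faces of Δ(Σ) (on 6 rays):

  P={3,5}:  v_{3} + v_{5} = 0  so sig = ⟨2 | 0⟩
  P={1,3}:  v_{1} + v_{3} = v_{6}  so sig = ⟨2 | 1⟩
  P={1,5}:  v_{1} + v_{5} = v_{4}  so sig = ⟨2 | 1⟩
  P={2,4}:  v_{2} + v_{4} = v_{3}  so sig = ⟨2 | 1⟩
  P={3,4}:  v_{3} + v_{4} = v_{1}  so sig = ⟨2 | 1⟩
  P={5,6}:  v_{5} + v_{6} = v_{1}  so sig = ⟨2 | 1⟩
  P={1,2}:  v_{1} + v_{2} = 2·v_{3}  so sig = ⟨2 | 2⟩
  P={4,6}:  v_{4} + v_{6} = 2·v_{1}  so sig = ⟨2 | 2⟩
  P={2,6}:  v_{2} + v_{6} = 3·v_{3}  so sig = ⟨2 | 3⟩

Hence PRS(X_Σ) =
    |P|=2: 9 collections, coeffs (), (1), (1), (1), (1), (1), (2), (2), (3)


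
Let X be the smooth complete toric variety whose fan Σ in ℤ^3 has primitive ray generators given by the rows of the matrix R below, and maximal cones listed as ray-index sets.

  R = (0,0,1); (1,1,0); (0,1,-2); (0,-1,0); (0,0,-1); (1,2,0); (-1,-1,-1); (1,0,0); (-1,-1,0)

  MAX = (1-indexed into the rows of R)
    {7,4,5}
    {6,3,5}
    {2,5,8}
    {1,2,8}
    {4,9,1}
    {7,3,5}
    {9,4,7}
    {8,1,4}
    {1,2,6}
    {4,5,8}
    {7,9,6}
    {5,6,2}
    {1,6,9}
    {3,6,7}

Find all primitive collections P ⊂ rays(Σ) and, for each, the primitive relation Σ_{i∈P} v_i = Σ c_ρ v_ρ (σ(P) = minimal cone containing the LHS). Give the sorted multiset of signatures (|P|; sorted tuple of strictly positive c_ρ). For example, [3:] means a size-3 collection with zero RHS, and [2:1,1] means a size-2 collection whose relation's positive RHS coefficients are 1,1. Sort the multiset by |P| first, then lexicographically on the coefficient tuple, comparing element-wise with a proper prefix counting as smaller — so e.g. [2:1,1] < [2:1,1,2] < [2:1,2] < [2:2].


16 collections generate NE(X_Σ); each relation:

  P={1,5}:  v_{1} + v_{5} = 0  ⇒ sig = [2:]
  P={2,9}:  v_{2} + v_{9} = 0  ⇒ sig = [2:]
  P={1,7}:  v_{1} + v_{7} = v_{9}  ⇒ sig = [2:1]
  P={2,4}:  v_{2} + v_{4} = v_{8}  ⇒ sig = [2:1]
  P={2,7}:  v_{2} + v_{7} = v_{5}  ⇒ sig = [2:1]
  P={4,6}:  v_{4} + v_{6} = v_{2}  ⇒ sig = [2:1]
  P={5,9}:  v_{5} + v_{9} = v_{7}  ⇒ sig = [2:1]
  P={8,9}:  v_{8} + v_{9} = v_{4}  ⇒ sig = [2:1]
  P={1,3}:  v_{1} + v_{3} = v_{6} + v_{7}  ⇒ sig = [2:1,1]
  P={7,8}:  v_{7} + v_{8} = v_{4} + v_{5}  ⇒ sig = [2:1,1]
  P={2,3}:  v_{2} + v_{3} = 2·v_{5} + v_{6}  ⇒ sig = [2:1,2]
  P={3,8}:  v_{3} + v_{8} = v_{2} + 2·v_{5}  ⇒ sig = [2:1,2]
  P={3,9}:  v_{3} + v_{9} = v_{6} + 2·v_{7}  ⇒ sig = [2:1,2]
  P={3,4}:  v_{3} + v_{4} = 2·v_{5}  ⇒ sig = [2:2]
  P={6,8}:  v_{6} + v_{8} = 2·v_{2}  ⇒ sig = [2:2]
  P={5,6,7}:  v_{5} + v_{6} + v_{7} = v_{3}  ⇒ sig = [3:1]

Signatures (|P|; sorted positive RHS coefficients), sorted:
[[2:], [2:], [2:1], [2:1], [2:1], [2:1], [2:1], [2:1], [2:1,1], [2:1,1], [2:1,2], [2:1,2], [2:1,2], [2:2], [2:2], [3:1]]


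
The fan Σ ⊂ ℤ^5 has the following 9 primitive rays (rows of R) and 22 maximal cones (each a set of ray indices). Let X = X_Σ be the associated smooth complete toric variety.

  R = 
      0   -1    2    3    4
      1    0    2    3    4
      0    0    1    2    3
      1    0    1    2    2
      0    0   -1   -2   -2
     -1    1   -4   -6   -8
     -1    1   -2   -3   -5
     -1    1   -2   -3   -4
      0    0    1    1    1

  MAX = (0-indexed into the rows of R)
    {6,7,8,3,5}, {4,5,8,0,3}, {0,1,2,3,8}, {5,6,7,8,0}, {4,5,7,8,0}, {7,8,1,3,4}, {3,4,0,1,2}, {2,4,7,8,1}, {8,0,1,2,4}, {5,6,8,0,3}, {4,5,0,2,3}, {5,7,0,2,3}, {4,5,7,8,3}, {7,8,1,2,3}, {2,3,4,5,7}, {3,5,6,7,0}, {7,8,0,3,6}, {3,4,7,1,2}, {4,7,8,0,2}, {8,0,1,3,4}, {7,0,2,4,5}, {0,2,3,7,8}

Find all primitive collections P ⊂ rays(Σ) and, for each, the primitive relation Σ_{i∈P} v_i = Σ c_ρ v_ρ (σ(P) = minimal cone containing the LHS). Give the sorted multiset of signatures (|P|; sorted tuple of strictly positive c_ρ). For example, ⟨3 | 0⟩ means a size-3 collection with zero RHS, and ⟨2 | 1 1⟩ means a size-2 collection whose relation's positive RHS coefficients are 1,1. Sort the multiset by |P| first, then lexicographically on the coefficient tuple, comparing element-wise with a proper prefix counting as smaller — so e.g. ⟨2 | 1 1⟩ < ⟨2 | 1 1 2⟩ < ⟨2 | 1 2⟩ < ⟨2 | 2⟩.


The 9 primitive collections of Σ (r=9, n=5):

  P = {4,6}:  v_{4} + v_{6} = v_{5} + v_{8}  so sig = ⟨2 | 1 1⟩
  P = {1,5}:  v_{1} + v_{5} = v_{3} + v_{4} + v_{7}  so sig = ⟨2 | 1 1 1⟩
  P = {1,6}:  v_{1} + v_{6} = v_{3} + v_{7} + v_{8}  so sig = ⟨2 | 1 1 1⟩
  P = {2,6}:  v_{2} + v_{6} = v_{0} + v_{3} + 2·v_{7}  so sig = ⟨2 | 1 1 2⟩
  P = {2,5,8}:  v_{2} + v_{5} + v_{8} = v_{7}  so sig = ⟨3 | 1⟩
  P = {0,1,7}:  v_{0} + v_{1} + v_{7} = v_{2} + v_{8}  so sig = ⟨3 | 1 1⟩
  P = {0,3,4,7}:  v_{0} + v_{3} + v_{4} + v_{7} = 0  so sig = ⟨4 | 0⟩
  P = {2,3,4,8}:  v_{2} + v_{3} + v_{4} + v_{8} = v_{1}  so sig = ⟨4 | 1⟩
  P = {0,3,5,7,8}:  v_{0} + v_{3} + v_{5} + v_{7} + v_{8} = v_{6}  so sig = ⟨5 | 1⟩

Hence PRS(X_Σ) =
{ ⟨2 | 1 1⟩,  ⟨2 | 1 1 1⟩ ×2,  ⟨2 | 1 1 2⟩,  ⟨3 | 1⟩,  ⟨3 | 1 1⟩,  ⟨4 | 0⟩,  ⟨4 | 1⟩,  ⟨5 | 1⟩ }


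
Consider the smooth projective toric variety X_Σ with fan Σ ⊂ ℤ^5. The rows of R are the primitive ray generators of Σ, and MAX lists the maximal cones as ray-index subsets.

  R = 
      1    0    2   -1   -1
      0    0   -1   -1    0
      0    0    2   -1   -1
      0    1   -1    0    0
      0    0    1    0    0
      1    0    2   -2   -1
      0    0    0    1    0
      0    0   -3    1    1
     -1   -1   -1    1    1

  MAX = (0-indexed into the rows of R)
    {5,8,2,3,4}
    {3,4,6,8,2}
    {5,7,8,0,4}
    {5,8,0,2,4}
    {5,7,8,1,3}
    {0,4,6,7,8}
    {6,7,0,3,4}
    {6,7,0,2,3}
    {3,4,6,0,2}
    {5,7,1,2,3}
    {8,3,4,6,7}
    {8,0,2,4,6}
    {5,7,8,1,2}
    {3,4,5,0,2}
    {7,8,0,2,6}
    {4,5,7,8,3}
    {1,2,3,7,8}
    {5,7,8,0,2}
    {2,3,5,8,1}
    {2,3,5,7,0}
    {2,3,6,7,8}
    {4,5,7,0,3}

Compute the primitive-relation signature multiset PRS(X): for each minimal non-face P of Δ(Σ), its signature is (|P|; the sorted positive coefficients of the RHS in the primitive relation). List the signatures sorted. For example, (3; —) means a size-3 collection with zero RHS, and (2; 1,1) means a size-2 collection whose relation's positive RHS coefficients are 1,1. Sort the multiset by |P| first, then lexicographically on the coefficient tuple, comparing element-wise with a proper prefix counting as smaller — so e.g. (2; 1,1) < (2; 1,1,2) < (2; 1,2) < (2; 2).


7 collections generate NE(X_Σ); each relation:

  • {5,6}:  v_{5} + v_{6} = v_{0} — sig = (2; 1)
  • {1,6}:  v_{1} + v_{6} = v_{2} + v_{7} — sig = (2; 1,1)
  • {0,1}:  v_{0} + v_{1} = v_{2} + v_{5} + v_{7} — sig = (2; 1,1,1)
  • {1,4}:  v_{1} + v_{4} = v_{3} + v_{5} + v_{8} — sig = (2; 1,1,1)
  • {0,3,8}:  v_{0} + v_{3} + v_{8} = 0 — sig = (3; —)
  • {2,4,7}:  v_{2} + v_{4} + v_{7} = 0 — sig = (3; —)
  • {2,3,5,7,8}:  v_{2} + v_{3} + v_{5} + v_{7} + v_{8} = v_{1} — sig = (5; 1)

Signatures (|P|; sorted positive RHS coefficients), sorted:
{ (2; 1),  (2; 1,1),  (2; 1,1,1) ×2,  (3; —) ×2,  (5; 1) }


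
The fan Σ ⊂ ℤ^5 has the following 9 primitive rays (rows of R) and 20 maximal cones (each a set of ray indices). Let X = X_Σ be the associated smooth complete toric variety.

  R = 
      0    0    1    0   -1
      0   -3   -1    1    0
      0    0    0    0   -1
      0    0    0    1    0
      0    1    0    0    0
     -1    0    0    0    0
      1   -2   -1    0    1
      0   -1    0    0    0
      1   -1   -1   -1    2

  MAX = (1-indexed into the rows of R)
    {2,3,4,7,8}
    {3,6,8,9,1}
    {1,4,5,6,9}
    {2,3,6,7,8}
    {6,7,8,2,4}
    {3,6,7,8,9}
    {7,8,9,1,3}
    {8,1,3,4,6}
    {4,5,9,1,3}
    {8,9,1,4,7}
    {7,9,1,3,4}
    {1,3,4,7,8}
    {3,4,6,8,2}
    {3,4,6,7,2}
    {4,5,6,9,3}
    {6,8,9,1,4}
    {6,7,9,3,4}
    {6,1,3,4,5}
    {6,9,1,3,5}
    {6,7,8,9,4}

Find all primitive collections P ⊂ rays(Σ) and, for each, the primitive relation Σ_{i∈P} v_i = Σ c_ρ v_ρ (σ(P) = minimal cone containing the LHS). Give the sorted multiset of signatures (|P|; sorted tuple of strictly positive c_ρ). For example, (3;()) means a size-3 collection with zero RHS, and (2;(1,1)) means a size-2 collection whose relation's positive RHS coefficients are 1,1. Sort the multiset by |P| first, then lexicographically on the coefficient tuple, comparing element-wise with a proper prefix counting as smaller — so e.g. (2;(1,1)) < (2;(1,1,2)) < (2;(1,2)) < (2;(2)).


Δ(Σ) — 9 vertices, 9 min non-faces:

  P = {5,8}:  v_{5} + v_{8} = 0  ⇒ sig = (2;())
  P = {5,7}:  v_{5} + v_{7} = v_{3} + v_{4} + v_{9}  ⇒ sig = (2;(1,1,1))
  P = {2,5}:  v_{2} + v_{5} = v_{3} + v_{4} + v_{6} + v_{7}  ⇒ sig = (2;(1,1,1,1))
  P = {1,2}:  v_{1} + v_{2} = v_{3} + v_{4} + 3·v_{8}  ⇒ sig = (2;(1,1,3))
  P = {2,9}:  v_{2} + v_{9} = v_{6} + 2·v_{7}  ⇒ sig = (2;(1,2))
  P = {1,6,7}:  v_{1} + v_{6} + v_{7} = 2·v_{8}  ⇒ sig = (3;(2))
  P = {3,4,8,9}:  v_{3} + v_{4} + v_{8} + v_{9} = v_{7}  ⇒ sig = (4;(1))
  P = {1,3,4,6,9}:  v_{1} + v_{3} + v_{4} + v_{6} + v_{9} = v_{8}  ⇒ sig = (5;(1))
  P = {3,4,6,7,8}:  v_{3} + v_{4} + v_{6} + v_{7} + v_{8} = v_{2}  ⇒ sig = (5;(1))

Signatures (|P|; sorted positive RHS coefficients), sorted:
    (2;())
    (2;(1,1,1))
    (2;(1,1,1,1))
    (2;(1,1,3))
    (2;(1,2))
    (3;(2))
    (4;(1))
    (5;(1))
    (5;(1))


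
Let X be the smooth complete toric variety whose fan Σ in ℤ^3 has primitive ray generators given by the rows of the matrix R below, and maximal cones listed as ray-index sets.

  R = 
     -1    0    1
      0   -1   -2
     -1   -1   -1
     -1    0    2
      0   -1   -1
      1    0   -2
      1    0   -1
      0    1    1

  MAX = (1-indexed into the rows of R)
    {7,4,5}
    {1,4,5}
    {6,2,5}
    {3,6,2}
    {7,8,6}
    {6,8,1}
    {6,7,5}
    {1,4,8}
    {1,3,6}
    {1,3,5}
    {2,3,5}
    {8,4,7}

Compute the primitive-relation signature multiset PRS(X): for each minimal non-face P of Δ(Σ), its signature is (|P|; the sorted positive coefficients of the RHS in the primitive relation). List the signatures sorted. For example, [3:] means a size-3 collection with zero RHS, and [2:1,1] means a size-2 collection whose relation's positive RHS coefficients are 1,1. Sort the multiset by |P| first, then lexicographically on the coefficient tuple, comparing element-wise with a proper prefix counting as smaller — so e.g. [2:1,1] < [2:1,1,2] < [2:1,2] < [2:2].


Primitive collections (12):

  • {1,7}:  v_{1} + v_{7} = 0 ; sig = [2:]
  • {4,6}:  v_{4} + v_{6} = 0 ; sig = [2:]
  • {5,8}:  v_{5} + v_{8} = 0 ; sig = [2:]
  • {1,2}:  v_{1} + v_{2} = v_{3} ; sig = [2:1]
  • {3,7}:  v_{3} + v_{7} = v_{2} ; sig = [2:1]
  • {2,4}:  v_{2} + v_{4} = v_{1} + v_{5} ; sig = [2:1,1]
  • {2,7}:  v_{2} + v_{7} = v_{5} + v_{6} ; sig = [2:1,1]
  • {2,8}:  v_{2} + v_{8} = v_{1} + v_{6} ; sig = [2:1,1]
  • {3,4}:  v_{3} + v_{4} = 2·v_{1} + v_{5} ; sig = [2:1,2]
  • {3,8}:  v_{3} + v_{8} = 2·v_{1} + v_{6} ; sig = [2:1,2]
  • {1,5,6}:  v_{1} + v_{5} + v_{6} = v_{2} ; sig = [3:1]
  • {3,5,6}:  v_{3} + v_{5} + v_{6} = 2·v_{2} ; sig = [3:2]

Sorted signature multiset PRS(X):
    |P|=2: 10 collections, coeffs (), (), (), (1), (1), (1,1), (1,1), (1,1), (1,2), (1,2)
    |P|=3: 2 collections, coeffs (1), (2)


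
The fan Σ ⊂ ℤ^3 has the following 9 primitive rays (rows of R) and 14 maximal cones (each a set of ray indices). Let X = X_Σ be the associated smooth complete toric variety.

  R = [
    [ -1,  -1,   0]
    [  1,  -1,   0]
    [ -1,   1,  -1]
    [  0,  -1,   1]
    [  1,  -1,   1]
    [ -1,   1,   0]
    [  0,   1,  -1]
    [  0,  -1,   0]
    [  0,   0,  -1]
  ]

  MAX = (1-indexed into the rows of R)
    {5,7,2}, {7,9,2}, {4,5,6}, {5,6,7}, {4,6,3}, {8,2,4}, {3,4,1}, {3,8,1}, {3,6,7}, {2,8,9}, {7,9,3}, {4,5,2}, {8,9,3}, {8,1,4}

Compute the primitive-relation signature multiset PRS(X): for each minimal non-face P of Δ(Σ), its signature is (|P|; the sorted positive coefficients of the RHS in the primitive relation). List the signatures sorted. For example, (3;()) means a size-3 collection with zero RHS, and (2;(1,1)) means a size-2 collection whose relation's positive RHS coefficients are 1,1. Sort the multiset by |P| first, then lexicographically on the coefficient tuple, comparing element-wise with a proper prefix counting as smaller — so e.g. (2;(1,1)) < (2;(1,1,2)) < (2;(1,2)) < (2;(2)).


The 16 primitive collections of Σ (r=9, n=3):

  • {2,6}:  v_{2} + v_{6} = 0 — sig = (2;())
  • {3,5}:  v_{3} + v_{5} = 0 — sig = (2;())
  • {4,7}:  v_{4} + v_{7} = 0 — sig = (2;())
  • {2,3}:  v_{2} + v_{3} = v_{9} — sig = (2;(1))
  • {4,9}:  v_{4} + v_{9} = v_{8} — sig = (2;(1))
  • {5,9}:  v_{5} + v_{9} = v_{2} — sig = (2;(1))
  • {6,9}:  v_{6} + v_{9} = v_{3} — sig = (2;(1))
  • {7,8}:  v_{7} + v_{8} = v_{9} — sig = (2;(1))
  • {1,5}:  v_{1} + v_{5} = v_{4} + v_{8} — sig = (2;(1,1))
  • {1,7}:  v_{1} + v_{7} = v_{3} + v_{8} — sig = (2;(1,1))
  • {5,8}:  v_{5} + v_{8} = v_{2} + v_{4} — sig = (2;(1,1))
  • {6,8}:  v_{6} + v_{8} = v_{3} + v_{4} — sig = (2;(1,1))
  • {1,9}:  v_{1} + v_{9} = v_{3} + 2·v_{8} — sig = (2;(1,2))
  • {1,2}:  v_{1} + v_{2} = 2·v_{8} — sig = (2;(2))
  • {1,6}:  v_{1} + v_{6} = 2·v_{3} + 2·v_{4} — sig = (2;(2,2))
  • {3,4,8}:  v_{3} + v_{4} + v_{8} = v_{1} — sig = (3;(1))

Hence PRS(X_Σ) =
{ (2;()) ×3,  (2;(1)) ×5,  (2;(1,1)) ×4,  (2;(1,2)),  (2;(2)),  (2;(2,2)),  (3;(1)) }


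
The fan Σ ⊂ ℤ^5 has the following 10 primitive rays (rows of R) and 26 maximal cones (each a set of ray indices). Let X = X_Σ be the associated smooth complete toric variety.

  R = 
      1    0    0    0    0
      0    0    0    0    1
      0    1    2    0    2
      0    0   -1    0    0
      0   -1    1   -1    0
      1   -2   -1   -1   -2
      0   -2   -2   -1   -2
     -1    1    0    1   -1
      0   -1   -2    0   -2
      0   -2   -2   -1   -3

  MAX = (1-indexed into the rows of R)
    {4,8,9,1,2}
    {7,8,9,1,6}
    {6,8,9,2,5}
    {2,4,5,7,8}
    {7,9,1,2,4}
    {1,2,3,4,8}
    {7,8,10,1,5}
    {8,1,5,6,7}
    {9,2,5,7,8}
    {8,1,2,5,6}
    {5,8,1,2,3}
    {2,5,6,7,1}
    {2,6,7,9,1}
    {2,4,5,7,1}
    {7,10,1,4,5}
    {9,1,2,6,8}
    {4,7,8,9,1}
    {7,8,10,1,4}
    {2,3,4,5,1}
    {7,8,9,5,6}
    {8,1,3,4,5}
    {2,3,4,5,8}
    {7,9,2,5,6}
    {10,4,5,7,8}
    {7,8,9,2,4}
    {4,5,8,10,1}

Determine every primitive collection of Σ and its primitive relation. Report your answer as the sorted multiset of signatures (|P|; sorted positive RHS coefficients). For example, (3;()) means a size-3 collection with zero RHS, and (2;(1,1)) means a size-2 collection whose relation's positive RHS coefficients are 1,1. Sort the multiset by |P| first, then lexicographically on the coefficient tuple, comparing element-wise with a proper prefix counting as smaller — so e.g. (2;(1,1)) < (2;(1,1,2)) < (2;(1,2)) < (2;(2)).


Δ(Σ) — 10 vertices, 14 min non-faces:

  P = {3,9}:  v_{3} + v_{9} = 0  ⟹  sig = (2;())
  P = {2,10}:  v_{2} + v_{10} = v_{7}  ⟹  sig = (2;(1))
  P = {3,6}:  v_{3} + v_{6} = v_{1} + v_{5}  ⟹  sig = (2;(1,1))
  P = {3,7}:  v_{3} + v_{7} = v_{4} + v_{5}  ⟹  sig = (2;(1,1))
  P = {4,6}:  v_{4} + v_{6} = v_{1} + v_{7}  ⟹  sig = (2;(1,1))
  P = {9,10}:  v_{9} + v_{10} = v_{1} + 2·v_{7} + v_{8}  ⟹  sig = (2;(1,1,2))
  P = {3,10}:  v_{3} + v_{10} = v_{1} + 2·v_{4} + 2·v_{5} + v_{8}  ⟹  sig = (2;(1,1,2,2))
  P = {6,10}:  v_{6} + v_{10} = 2·v_{1} + v_{5} + 2·v_{7} + v_{8}  ⟹  sig = (2;(1,1,2,2))
  P = {1,5,9}:  v_{1} + v_{5} + v_{9} = v_{6}  ⟹  sig = (3;(1))
  P = {4,5,9}:  v_{4} + v_{5} + v_{9} = v_{7}  ⟹  sig = (3;(1))
  P = {1,2,7,8}:  v_{1} + v_{2} + v_{7} + v_{8} = v_{9}  ⟹  sig = (4;(1))
  P = {2,6,7,8}:  v_{2} + v_{6} + v_{7} + v_{8} = v_{5} + 2·v_{9}  ⟹  sig = (4;(1,2))
  P = {1,2,4,5,8}:  v_{1} + v_{2} + v_{4} + v_{5} + v_{8} = 0  ⟹  sig = (5;())
  P = {1,4,5,7,8}:  v_{1} + v_{4} + v_{5} + v_{7} + v_{8} = v_{10}  ⟹  sig = (5;(1))

so the primitive-relation signature multiset is
    (2;())
    (2;(1))
    (2;(1,1))
    (2;(1,1))
    (2;(1,1))
    (2;(1,1,2))
    (2;(1,1,2,2))
    (2;(1,1,2,2))
    (3;(1))
    (3;(1))
    (4;(1))
    (4;(1,2))
    (5;())
    (5;(1))


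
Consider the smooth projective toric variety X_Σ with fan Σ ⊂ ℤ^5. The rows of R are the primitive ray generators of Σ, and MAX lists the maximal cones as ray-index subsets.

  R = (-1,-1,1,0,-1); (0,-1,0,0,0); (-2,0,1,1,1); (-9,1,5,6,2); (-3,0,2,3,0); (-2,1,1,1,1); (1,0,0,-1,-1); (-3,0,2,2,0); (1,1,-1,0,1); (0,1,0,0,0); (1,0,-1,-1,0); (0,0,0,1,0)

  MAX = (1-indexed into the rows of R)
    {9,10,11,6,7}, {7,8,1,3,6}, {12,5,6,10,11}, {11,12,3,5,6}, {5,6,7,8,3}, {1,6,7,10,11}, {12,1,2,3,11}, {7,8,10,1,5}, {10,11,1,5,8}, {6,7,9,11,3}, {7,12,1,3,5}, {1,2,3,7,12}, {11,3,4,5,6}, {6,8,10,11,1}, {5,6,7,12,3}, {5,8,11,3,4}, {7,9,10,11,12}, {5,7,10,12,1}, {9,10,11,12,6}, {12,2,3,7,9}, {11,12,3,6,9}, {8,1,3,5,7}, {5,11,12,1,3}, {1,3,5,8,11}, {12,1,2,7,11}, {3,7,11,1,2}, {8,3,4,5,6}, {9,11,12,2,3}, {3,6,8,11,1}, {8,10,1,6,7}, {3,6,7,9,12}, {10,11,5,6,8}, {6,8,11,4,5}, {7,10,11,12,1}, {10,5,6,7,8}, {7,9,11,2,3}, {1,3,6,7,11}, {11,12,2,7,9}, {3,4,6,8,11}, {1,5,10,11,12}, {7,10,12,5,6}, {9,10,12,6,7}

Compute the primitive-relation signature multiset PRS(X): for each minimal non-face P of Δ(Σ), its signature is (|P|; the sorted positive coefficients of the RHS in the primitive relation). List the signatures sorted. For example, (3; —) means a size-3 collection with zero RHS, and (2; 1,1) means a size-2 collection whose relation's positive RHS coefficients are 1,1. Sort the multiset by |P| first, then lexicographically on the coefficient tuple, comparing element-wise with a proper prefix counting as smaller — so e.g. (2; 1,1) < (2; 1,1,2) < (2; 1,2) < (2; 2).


Σ has 22 primitive collections:

  P={1,9}:  v_{1} + v_{9} = 0  ⟹  sig = (2; —)
  P={2,10}:  v_{2} + v_{10} = 0  ⟹  sig = (2; —)
  P={2,6}:  v_{2} + v_{6} = v_{3}  ⟹  sig = (2; 1)
  P={3,10}:  v_{3} + v_{10} = v_{6}  ⟹  sig = (2; 1)
  P={8,12}:  v_{8} + v_{12} = v_{5}  ⟹  sig = (2; 1)
  P={8,9}:  v_{8} + v_{9} = v_{6} + v_{12}  ⟹  sig = (2; 1,1)
  P={2,8}:  v_{2} + v_{8} = v_{1} + v_{3} + v_{12}  ⟹  sig = (2; 1,1,1)
  P={4,9}:  v_{4} + v_{9} = v_{3} + v_{5} + 2·v_{6} + v_{11} + v_{12}  ⟹  sig = (2; 1,1,1,1,2)
  P={2,4}:  v_{2} + v_{4} = 2·v_{3} + v_{5} + v_{8} + v_{11}  ⟹  sig = (2; 1,1,1,2)
  P={4,10}:  v_{4} + v_{10} = v_{5} + 2·v_{6} + v_{8} + v_{11}  ⟹  sig = (2; 1,1,1,2)
  P={4,12}:  v_{4} + v_{12} = v_{3} + 2·v_{5} + v_{6} + v_{11}  ⟹  sig = (2; 1,1,1,2)
  P={2,5}:  v_{2} + v_{5} = v_{1} + v_{3} + 2·v_{12}  ⟹  sig = (2; 1,1,2)
  P={1,4}:  v_{1} + v_{4} = v_{3} + 3·v_{8} + v_{11}  ⟹  sig = (2; 1,1,3)
  P={4,7}:  v_{4} + v_{7} = v_{6} + 2·v_{8}  ⟹  sig = (2; 1,2)
  P={5,9}:  v_{5} + v_{9} = v_{6} + 2·v_{12}  ⟹  sig = (2; 1,2)
  P={1,6,12}:  v_{1} + v_{6} + v_{12} = v_{8}  ⟹  sig = (3; 1)
  P={7,8,11}:  v_{7} + v_{8} + v_{11} = v_{1} + v_{10}  ⟹  sig = (3; 1,1)
  P={5,7,11}:  v_{5} + v_{7} + v_{11} = v_{1} + v_{10} + v_{12}  ⟹  sig = (3; 1,1,1)
  P={1,5,6}:  v_{1} + v_{5} + v_{6} = 2·v_{8}  ⟹  sig = (3; 2)
  P={3,7,11,12}:  v_{3} + v_{7} + v_{11} + v_{12} = 0  ⟹  sig = (4; —)
  P={6,7,11,12}:  v_{6} + v_{7} + v_{11} + v_{12} = v_{10}  ⟹  sig = (4; 1)
  P={3,5,6,8,11}:  v_{3} + v_{5} + v_{6} + v_{8} + v_{11} = v_{4}  ⟹  sig = (5; 1)

Sorted signature multiset PRS(X):
[(2; —), (2; —), (2; 1), (2; 1), (2; 1), (2; 1,1), (2; 1,1,1), (2; 1,1,1,1,2), (2; 1,1,1,2), (2; 1,1,1,2), (2; 1,1,1,2), (2; 1,1,2), (2; 1,1,3), (2; 1,2), (2; 1,2), (3; 1), (3; 1,1), (3; 1,1,1), (3; 2), (4; —), (4; 1), (5; 1)]
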